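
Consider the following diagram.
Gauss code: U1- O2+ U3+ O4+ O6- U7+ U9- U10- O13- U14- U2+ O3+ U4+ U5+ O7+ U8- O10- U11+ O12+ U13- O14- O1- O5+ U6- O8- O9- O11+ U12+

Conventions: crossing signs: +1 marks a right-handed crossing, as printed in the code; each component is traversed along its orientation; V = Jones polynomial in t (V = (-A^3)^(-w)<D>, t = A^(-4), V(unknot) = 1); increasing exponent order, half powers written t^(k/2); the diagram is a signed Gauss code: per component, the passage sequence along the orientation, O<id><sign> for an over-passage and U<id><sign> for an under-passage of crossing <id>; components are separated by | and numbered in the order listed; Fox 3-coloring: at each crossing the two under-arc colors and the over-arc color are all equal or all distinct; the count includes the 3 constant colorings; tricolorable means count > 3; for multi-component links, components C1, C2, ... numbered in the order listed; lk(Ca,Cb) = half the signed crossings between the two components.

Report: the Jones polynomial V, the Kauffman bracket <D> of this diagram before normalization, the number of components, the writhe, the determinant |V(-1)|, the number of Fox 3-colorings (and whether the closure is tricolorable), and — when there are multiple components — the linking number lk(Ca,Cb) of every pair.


Jones polynomial: V(t) = t^-4 - 2t^-3 + 3t^-2 - 4t^-1 + 5 - 4t + 3t^2 - 2t^3 + t^4
<D> = A^-16 - 2A^-12 + 3A^-8 - 4A^-4 + 5 - 4A^4 + 3A^8 - 2A^12 + A^16; writhe 0
components 1, writhe 0 (14 crossings)
3-colorings: 3 of 3^14, det 25 — not tricolorable
note: |V(-1)| = 25: so not tricolorable, since 3 does not divide 25


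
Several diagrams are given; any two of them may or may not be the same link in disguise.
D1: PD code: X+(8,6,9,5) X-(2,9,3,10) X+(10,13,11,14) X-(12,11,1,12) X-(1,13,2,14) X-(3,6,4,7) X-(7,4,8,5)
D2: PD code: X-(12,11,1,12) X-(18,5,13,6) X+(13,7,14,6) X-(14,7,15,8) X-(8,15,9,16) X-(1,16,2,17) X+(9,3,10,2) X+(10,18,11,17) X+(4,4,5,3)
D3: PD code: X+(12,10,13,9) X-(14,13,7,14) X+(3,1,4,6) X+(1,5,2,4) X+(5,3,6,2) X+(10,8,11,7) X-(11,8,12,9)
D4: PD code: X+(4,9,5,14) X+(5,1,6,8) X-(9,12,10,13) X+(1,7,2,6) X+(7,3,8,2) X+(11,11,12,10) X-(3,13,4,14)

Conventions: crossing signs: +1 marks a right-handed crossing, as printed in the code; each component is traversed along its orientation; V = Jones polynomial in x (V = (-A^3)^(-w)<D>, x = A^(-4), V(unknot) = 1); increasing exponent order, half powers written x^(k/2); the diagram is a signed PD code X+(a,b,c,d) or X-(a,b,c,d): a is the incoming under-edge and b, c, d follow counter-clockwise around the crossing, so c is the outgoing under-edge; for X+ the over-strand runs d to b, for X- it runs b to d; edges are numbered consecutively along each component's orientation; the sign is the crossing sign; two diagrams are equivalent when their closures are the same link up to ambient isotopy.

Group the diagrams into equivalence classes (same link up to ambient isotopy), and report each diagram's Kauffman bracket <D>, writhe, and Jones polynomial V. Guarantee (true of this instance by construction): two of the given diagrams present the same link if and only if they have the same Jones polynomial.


grouping into links: {D1} | {D2} | {D3, D4}
V(D1) = -x^(-1/2) - x^(1/2)  (w -3, c 7, <D> = A^-11 + A^-7)
V(D2) = -x^(-5/2) - x^(-1/2)  [9 crossings, <D> = A^-1 + A^7, w = -1]
D3 (bracket -A^-9 + A^-1 + A^3 + A^7; 7 crossings at w = +3): V = -x^(1/2) - x^(3/2) - x^(5/2) + x^(9/2)
V(D4) = -x^(1/2) - x^(3/2) - x^(5/2) + x^(9/2)  (w +3, c 7, <D> = -A^-9 + A^-1 + A^3 + A^7)
why: V(x) takes 3 values over 4 diagrams, fixing the grouping


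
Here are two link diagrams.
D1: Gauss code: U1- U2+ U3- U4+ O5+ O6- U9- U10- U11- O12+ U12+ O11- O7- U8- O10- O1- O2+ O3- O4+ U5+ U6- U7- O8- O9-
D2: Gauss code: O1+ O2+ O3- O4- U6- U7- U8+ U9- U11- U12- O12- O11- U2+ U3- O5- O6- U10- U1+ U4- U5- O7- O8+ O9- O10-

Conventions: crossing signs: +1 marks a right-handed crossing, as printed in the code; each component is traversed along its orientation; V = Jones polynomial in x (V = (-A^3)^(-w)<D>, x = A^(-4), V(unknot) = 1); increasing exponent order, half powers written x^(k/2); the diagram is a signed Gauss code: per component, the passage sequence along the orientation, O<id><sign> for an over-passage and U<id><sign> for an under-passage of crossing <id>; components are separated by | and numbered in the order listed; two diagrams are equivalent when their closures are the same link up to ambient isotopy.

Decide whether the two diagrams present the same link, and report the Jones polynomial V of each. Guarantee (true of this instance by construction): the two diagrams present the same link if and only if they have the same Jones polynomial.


equivalent: yes
V(D1) = -x^-4 + x^-3 + x^-1  (w -4, c 12, <D> = A^-8 + 1 - A^4)
V(D2) = -x^-4 + x^-3 + x^-1  (w -6, c 12, <D> = A^-14 + A^-6 - A^-2)
why: from 12 to 12 crossings by R-moves: one link, two diagrams


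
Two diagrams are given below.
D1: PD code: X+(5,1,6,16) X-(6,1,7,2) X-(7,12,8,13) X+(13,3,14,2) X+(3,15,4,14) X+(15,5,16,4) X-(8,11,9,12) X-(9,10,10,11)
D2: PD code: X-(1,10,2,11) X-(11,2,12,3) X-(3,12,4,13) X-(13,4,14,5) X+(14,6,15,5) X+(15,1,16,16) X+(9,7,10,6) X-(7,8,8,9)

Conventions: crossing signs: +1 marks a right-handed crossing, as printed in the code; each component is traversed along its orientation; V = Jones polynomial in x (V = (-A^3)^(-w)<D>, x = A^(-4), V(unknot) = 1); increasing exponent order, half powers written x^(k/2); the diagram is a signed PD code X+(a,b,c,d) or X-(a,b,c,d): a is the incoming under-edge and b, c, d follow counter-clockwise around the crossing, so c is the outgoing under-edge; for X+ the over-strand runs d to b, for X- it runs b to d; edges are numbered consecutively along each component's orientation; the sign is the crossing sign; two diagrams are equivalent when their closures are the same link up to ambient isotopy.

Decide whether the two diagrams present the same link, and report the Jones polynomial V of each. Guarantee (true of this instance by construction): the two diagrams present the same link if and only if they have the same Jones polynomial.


equivalent: no
V(D1) = x + x^3 - x^4  (w 0, c 8, <D> = -A^-16 + A^-12 + A^-4)
V(D2) = -x^-4 + x^-3 + x^-1  [8 crossings, <D> = A^-2 + A^6 - A^10, w = -2]
key observation: 2 classes among 2 diagrams; unequal V(x) rules out equality


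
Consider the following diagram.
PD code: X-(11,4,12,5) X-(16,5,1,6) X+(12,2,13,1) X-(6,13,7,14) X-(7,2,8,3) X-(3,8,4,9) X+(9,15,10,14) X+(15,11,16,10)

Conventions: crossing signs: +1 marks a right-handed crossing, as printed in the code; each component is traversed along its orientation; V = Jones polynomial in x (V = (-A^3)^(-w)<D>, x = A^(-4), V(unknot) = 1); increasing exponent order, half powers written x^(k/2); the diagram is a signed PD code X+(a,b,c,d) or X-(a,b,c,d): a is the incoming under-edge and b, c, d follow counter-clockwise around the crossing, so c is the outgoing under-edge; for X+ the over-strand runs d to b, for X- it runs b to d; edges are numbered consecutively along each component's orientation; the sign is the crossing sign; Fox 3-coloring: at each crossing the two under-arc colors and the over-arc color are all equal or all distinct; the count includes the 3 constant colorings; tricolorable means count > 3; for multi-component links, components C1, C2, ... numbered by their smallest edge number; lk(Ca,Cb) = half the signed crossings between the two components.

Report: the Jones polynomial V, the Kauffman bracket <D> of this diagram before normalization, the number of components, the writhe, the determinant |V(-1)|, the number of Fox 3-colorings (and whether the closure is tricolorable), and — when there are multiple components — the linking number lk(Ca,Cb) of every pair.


Jones polynomial: V(x) = -x^-5 + x^-4 - x^-3 + 2x^-2 - x^-1 + 2 - x
<D> = -A^-10 + 2A^-6 - A^-2 + 2A^2 - A^6 + A^10 - A^14; writhe -2
components 1, writhe -2 (8 crossings)
3-colorings: 9 of 3^8, det 9 — tricolorable
note: w = -2 shifts under R1 moves; the (-A^3)^(2) factor cancels that in V


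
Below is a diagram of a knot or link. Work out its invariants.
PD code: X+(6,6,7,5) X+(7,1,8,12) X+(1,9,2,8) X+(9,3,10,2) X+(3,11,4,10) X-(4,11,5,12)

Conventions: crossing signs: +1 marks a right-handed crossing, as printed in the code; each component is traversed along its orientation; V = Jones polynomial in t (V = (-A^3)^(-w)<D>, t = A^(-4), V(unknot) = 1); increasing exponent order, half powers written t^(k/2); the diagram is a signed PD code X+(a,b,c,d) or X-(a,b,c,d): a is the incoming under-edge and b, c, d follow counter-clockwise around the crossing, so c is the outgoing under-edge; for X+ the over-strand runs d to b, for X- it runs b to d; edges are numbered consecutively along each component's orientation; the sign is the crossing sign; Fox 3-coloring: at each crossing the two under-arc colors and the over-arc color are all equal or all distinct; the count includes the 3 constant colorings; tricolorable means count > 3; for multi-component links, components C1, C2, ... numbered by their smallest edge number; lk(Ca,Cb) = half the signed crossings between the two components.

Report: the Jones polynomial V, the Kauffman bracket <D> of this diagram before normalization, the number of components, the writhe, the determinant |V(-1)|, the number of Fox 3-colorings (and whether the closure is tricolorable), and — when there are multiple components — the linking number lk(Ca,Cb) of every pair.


V(t) = t + t^3 - t^4
bracket: -A^-4 + 1 + A^8, w = +4
1 component, writhe +4, over 6 crossings
det 3, colorings 9 of 3^6 — tricolorable
observation: det 3 = |V(-1)|; divisible by 3, so tricolorable


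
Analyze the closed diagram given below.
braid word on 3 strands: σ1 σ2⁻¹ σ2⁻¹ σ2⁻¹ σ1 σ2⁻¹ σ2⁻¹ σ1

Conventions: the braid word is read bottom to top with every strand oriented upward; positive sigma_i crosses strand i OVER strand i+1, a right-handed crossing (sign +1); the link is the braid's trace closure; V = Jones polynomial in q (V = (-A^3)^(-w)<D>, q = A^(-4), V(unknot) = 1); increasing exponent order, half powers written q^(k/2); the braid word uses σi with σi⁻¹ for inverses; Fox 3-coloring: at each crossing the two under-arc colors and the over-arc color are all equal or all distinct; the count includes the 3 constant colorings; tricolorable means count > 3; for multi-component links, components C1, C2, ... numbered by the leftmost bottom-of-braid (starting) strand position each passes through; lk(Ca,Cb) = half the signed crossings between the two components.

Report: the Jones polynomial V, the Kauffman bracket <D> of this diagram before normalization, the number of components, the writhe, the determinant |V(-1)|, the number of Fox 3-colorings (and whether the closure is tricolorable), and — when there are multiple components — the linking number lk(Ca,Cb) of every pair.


V = -q^-6 + 2q^-5 - 4q^-4 + 5q^-3 - 4q^-2 + 5q^-1 - 3 + 2q - q^2
<D> = -A^-14 + 2A^-10 - 3A^-6 + 5A^-2 - 4A^2 + 5A^6 - 4A^10 + 2A^14 - A^18 (w = -2)
1 component over 8 crossings, w = -2
9 Fox colorings among 3^8, |V(-1)| = 27: tricolorable
why: w = -2 (over 8 crossings) is diagram-only; (-A^3)^(2) removes it from V


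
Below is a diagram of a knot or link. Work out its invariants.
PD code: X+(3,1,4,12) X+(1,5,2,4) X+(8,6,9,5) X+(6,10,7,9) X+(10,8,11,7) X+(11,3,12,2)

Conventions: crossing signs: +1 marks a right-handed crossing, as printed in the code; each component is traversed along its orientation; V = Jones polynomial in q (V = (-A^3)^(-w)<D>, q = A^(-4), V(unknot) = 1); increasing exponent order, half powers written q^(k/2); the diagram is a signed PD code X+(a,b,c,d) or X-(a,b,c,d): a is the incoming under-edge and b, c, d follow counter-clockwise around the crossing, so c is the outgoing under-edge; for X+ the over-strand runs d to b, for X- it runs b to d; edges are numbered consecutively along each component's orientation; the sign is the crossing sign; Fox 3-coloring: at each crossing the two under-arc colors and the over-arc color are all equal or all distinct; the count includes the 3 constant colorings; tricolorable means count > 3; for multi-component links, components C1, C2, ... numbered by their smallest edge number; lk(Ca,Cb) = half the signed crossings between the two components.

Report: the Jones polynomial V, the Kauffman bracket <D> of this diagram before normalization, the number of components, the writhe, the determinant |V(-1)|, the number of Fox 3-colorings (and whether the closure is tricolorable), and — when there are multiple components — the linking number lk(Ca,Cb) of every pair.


V(q) = q^2 + 2q^4 - 2q^5 + q^6 - 2q^7 + q^8
bracket: A^-14 - 2A^-10 + A^-6 - 2A^-2 + 2A^2 + A^10, w = +6
1 component, writhe +6, over 6 crossings
det 9, colorings 27 of 3^6 — tricolorable
observation: the span of V is 6, forcing >= 6 crossings in any diagram


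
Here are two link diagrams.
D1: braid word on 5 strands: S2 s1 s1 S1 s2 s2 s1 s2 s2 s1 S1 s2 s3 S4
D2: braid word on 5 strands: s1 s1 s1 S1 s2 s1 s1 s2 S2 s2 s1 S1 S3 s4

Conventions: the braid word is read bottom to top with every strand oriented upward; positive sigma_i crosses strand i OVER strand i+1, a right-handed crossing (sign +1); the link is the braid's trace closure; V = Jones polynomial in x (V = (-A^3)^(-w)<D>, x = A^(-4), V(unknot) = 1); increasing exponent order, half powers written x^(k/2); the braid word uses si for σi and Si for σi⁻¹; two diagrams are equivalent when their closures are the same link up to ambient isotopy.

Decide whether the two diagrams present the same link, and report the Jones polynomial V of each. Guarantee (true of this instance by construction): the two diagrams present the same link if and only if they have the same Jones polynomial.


equivalent: yes
D1 (bracket 2A^-6 + A^2 + A^10; 14 crossings at w = +6): V = x^2 + x^4 + 2x^6
V(D2) = x^2 + x^4 + 2x^6  (w +6, c 14, <D> = 2A^-6 + A^2 + A^10)
key observation: Markov moves rewrite D1 (14 crossings) into D2 (14)


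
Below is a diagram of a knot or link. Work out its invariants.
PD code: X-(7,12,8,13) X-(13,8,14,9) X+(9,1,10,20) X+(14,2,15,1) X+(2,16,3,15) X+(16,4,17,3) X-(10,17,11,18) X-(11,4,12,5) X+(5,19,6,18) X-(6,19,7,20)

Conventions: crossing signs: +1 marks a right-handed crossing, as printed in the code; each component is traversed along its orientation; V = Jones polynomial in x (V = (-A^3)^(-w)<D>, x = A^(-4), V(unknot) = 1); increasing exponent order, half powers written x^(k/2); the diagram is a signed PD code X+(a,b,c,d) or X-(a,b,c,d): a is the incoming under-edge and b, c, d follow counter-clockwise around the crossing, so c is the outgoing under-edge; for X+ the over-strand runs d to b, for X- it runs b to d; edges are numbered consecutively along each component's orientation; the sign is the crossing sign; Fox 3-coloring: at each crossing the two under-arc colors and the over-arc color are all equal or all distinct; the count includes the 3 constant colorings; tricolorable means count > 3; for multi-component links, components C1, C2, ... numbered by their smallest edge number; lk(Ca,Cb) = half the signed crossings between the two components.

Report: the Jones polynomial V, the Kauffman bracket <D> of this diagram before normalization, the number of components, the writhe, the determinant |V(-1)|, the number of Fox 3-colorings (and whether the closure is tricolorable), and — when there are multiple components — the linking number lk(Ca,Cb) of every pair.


V(x) = -x^-3 + x^-2 - x^-1 + 3 - x + x^2 - x^3
bracket: -A^-12 + A^-8 - A^-4 + 3 - A^4 + A^8 - A^12, w = 0
1 component, writhe 0, over 10 crossings
det 9, colorings 27 of 3^10 — tricolorable
observation: det 9 = |V(-1)|; divisible by 3, so tricolorable


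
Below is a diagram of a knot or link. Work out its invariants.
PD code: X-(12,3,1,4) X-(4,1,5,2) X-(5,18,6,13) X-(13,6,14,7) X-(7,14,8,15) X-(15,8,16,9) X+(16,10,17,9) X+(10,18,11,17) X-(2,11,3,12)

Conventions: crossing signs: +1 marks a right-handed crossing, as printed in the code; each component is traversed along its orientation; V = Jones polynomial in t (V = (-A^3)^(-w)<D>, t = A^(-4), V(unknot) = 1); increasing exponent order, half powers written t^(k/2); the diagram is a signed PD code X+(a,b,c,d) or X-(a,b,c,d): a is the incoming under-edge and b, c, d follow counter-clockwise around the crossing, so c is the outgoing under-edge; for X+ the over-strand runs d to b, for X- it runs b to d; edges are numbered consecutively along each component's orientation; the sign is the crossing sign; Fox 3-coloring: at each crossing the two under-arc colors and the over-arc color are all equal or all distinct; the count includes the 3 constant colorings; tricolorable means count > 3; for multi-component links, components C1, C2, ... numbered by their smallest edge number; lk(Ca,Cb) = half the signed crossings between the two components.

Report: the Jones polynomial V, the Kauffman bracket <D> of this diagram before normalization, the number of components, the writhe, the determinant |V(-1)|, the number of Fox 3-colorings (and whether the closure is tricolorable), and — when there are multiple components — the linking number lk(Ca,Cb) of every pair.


Jones polynomial: V(t) = t^(-13/2) - t^(-11/2) + t^(-9/2) - 2t^(-7/2) - t^(-3/2)
<D> = A^-9 + 2A^-1 - A^3 + A^7 - A^11; writhe -5
components 2, writhe -5 (9 crossings)
linking number lk(C1,C2) = -1
3-colorings: 9 of 3^9, det 6 — tricolorable
note: w = -5 shifts under R1 moves; the (-A^3)^(5) factor cancels that in V


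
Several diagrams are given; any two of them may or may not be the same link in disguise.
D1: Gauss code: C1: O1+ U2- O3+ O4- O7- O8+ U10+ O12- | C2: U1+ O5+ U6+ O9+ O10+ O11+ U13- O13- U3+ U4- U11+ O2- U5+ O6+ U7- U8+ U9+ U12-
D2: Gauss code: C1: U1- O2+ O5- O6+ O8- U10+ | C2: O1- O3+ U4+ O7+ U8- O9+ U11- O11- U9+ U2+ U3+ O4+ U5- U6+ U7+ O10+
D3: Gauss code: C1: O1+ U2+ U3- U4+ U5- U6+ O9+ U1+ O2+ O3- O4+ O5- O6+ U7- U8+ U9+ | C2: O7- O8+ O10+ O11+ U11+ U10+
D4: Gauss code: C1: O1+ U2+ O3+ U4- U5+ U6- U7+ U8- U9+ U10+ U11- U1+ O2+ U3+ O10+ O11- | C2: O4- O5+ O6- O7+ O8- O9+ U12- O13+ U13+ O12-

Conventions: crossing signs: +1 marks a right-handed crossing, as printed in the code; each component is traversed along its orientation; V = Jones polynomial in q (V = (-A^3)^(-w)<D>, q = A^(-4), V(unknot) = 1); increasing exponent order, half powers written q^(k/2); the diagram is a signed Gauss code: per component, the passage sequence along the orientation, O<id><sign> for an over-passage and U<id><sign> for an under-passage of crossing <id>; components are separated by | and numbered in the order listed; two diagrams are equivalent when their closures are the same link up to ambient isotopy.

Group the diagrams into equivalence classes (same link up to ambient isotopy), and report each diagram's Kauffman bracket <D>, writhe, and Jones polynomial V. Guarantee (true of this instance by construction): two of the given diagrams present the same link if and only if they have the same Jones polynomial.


grouping into links: {D1, D2, D3, D4}
V(D1) = -q^(1/2) - q^(3/2) - q^(5/2) + q^(9/2)  (w +3, c 13, <D> = -A^-9 + A^-1 + A^3 + A^7)
D2 (bracket -A^-9 + A^-1 + A^3 + A^7; 11 crossings at w = +3): V = -q^(1/2) - q^(3/2) - q^(5/2) + q^(9/2)
V(D3) = -q^(1/2) - q^(3/2) - q^(5/2) + q^(9/2)  (w +5, c 11, <D> = -A^-3 + A^5 + A^9 + A^13)
V(D4) = -q^(1/2) - q^(3/2) - q^(5/2) + q^(9/2)  [13 crossings, <D> = -A^-9 + A^-1 + A^3 + A^7, w = +3]
why: all 4 diagrams share one V(q), hence one class


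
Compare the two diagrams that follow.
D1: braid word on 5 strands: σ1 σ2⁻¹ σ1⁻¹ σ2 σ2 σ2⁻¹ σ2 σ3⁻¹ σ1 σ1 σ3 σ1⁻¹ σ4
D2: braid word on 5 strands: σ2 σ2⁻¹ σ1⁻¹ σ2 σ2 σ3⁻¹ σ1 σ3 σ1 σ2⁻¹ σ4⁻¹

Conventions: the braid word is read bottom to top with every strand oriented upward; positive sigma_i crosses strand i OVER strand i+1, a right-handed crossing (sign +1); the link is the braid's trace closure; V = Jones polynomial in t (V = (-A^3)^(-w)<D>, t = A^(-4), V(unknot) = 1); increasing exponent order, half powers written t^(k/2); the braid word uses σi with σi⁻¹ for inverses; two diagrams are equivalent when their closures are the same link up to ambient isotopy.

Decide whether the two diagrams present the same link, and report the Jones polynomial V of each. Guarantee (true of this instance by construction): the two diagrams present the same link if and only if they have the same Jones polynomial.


same link: yes
V(D1) = -t^(1/2) - t^(3/2) - t^(5/2) + t^(9/2)  [13 crossings, <D> = -A^-9 + A^-1 + A^3 + A^7, w = +3]
V(D2) = -t^(1/2) - t^(3/2) - t^(5/2) + t^(9/2)  (w +1, c 11, <D> = -A^-15 + A^-7 + A^-3 + A)
note: from 13 to 11 crossings by R-moves: one link, two diagrams


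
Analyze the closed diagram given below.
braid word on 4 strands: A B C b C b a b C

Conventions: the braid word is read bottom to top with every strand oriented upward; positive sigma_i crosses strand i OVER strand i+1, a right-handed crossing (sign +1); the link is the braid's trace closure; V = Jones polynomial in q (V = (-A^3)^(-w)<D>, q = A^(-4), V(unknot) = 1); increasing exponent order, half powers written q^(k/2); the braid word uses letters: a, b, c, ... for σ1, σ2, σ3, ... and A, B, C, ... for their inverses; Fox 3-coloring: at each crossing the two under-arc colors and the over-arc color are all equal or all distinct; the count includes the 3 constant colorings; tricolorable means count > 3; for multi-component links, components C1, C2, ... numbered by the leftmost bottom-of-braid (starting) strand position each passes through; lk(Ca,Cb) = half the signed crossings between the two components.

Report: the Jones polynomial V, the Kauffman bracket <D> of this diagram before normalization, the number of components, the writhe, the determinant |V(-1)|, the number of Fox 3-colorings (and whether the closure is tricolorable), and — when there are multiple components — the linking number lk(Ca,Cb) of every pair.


V = q^-3 + q^-2 + q^-1 + 1
<D> = -A^-3 - A - A^5 - A^9 (w = -1)
3 components over 9 crossings, w = -1
lk(C1,C2): 0
lk(C1,C3) = -1
linking number lk(C2,C3) = 0
9 Fox colorings among 3^9, |V(-1)| = 0: tricolorable
why: summing lk over 3 pairs gives -1


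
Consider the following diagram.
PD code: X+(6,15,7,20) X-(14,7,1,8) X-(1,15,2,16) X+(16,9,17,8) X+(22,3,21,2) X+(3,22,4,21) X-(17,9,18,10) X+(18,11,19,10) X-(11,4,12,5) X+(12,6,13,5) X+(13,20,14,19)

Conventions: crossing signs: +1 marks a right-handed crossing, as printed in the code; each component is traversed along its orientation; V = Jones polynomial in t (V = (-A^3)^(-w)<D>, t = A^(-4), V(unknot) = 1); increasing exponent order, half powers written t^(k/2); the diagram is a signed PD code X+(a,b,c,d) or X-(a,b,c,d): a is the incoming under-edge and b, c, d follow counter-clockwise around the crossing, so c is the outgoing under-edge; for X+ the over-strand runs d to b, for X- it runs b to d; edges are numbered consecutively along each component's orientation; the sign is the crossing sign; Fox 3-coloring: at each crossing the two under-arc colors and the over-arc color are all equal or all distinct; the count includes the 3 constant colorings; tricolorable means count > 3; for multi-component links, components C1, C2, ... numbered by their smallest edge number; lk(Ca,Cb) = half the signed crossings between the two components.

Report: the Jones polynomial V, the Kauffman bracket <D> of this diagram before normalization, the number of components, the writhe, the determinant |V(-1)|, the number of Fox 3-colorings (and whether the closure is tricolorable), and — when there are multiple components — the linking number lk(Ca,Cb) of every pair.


V = t + 2t^3 + t^5
<D> = -A^-11 - 2A^-3 - A^5 (w = +3)
3 components over 11 crossings, w = +3
lk(C1,C2): +1
lk(C1,C3) = +1
linking number lk(C2,C3) = 0
3 Fox colorings among 3^11, |V(-1)| = 4: not tricolorable
why: det 4 = |V(-1)|; not divisible by 3, so not tricolorable


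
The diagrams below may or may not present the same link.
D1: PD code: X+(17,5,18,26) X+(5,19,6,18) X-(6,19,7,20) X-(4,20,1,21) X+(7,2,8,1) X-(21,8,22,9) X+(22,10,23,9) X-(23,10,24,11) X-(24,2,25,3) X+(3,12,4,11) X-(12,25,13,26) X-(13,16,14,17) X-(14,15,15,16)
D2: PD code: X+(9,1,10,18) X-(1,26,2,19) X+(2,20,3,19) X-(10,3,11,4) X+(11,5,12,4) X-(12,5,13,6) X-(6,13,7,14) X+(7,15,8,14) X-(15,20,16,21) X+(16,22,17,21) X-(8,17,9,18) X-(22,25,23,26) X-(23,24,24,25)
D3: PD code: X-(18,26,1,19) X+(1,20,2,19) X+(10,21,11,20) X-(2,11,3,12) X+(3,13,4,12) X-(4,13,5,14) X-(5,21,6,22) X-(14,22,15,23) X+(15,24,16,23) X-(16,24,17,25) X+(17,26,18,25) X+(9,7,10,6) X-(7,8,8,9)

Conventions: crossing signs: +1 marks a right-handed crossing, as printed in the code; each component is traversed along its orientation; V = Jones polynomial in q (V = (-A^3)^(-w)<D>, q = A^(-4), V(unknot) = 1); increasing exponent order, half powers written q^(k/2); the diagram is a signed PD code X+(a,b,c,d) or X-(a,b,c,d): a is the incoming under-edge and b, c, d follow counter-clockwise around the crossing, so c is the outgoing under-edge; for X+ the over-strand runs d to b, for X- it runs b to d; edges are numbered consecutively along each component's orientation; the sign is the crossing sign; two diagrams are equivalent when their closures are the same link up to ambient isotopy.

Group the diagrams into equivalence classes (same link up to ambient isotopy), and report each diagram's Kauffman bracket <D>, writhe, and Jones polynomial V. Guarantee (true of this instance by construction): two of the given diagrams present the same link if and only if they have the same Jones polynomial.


equivalence classes: {D1, D2, D3}
D1 (bracket A^-11 + A^-7; 13 crossings at w = -3): V = -q^(-1/2) - q^(1/2)
V(D2) = -q^(-1/2) - q^(1/2)  (w -3, c 13, <D> = A^-11 + A^-7)
D3 (bracket A^-5 + A^-1; 13 crossings at w = -1): V = -q^(-1/2) - q^(1/2)
key observation: one V(q) for all 3 diagrams — one class (guaranteed)


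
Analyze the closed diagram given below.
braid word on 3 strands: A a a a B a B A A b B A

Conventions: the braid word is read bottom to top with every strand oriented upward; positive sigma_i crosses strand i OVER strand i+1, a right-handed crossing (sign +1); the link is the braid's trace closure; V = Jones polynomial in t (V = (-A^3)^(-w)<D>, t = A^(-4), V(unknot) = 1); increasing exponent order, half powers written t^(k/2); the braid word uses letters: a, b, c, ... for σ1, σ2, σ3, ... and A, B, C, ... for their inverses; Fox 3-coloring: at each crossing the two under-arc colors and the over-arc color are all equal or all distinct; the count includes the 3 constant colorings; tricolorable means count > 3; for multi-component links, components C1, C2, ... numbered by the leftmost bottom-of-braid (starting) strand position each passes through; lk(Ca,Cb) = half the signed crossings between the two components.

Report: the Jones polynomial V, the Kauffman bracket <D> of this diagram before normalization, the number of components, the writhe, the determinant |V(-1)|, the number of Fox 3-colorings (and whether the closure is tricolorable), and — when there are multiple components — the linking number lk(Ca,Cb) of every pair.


V = 1
<D> = A^-6 (w = -2)
1 component over 12 crossings, w = -2
3 Fox colorings among 3^12, |V(-1)| = 1: not tricolorable
why: det 1 = |V(-1)|; not divisible by 3, so not tricolorable


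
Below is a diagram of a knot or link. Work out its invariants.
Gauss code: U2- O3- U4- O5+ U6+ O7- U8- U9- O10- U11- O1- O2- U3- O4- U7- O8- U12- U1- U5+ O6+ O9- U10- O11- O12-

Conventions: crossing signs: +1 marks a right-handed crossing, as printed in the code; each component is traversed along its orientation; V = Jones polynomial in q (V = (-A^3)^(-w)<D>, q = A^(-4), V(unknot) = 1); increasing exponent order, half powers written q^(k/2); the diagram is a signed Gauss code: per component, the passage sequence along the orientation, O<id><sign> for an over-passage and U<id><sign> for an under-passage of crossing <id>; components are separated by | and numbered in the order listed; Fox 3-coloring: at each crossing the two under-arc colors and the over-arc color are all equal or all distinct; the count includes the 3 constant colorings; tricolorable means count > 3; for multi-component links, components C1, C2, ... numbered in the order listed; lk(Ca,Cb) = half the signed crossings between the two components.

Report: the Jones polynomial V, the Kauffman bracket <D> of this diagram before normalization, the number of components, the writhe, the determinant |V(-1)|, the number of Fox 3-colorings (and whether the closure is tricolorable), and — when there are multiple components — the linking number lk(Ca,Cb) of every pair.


Jones polynomial: V(q) = -q^-12 + 2q^-11 - 3q^-10 + 4q^-9 - 5q^-8 + 4q^-7 - 3q^-6 + 3q^-5 - q^-4 + q^-3
<D> = A^-12 - A^-8 + 3A^-4 - 3 + 4A^4 - 5A^8 + 4A^12 - 3A^16 + 2A^20 - A^24; writhe -8
components 1, writhe -8 (12 crossings)
3-colorings: 9 of 3^12, det 27 — tricolorable
note: |V(-1)| = 27: so tricolorable, since 3 divides 27


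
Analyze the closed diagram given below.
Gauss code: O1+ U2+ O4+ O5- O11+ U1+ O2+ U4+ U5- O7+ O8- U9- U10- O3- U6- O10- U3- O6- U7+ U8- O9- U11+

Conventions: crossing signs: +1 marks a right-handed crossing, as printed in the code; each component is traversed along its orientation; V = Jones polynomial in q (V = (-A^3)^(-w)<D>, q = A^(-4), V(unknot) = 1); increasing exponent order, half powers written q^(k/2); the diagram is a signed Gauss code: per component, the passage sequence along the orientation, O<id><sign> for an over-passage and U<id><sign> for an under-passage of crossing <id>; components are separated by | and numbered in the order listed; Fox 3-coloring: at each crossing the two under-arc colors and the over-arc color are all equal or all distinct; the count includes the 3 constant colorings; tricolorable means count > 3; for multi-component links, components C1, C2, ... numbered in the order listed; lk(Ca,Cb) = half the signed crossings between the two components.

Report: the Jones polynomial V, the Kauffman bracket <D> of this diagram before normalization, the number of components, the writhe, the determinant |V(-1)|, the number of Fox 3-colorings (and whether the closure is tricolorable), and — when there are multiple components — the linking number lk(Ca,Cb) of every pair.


V = -q^-3 + q^-2 - q^-1 + 3 - q + q^2 - q^3
<D> = A^-15 - A^-11 + A^-7 - 3A^-3 + A - A^5 + A^9 (w = -1)
1 component over 11 crossings, w = -1
27 Fox colorings among 3^11, |V(-1)| = 9: tricolorable
why: the span of V is 6, forcing >= 6 crossings in any diagram


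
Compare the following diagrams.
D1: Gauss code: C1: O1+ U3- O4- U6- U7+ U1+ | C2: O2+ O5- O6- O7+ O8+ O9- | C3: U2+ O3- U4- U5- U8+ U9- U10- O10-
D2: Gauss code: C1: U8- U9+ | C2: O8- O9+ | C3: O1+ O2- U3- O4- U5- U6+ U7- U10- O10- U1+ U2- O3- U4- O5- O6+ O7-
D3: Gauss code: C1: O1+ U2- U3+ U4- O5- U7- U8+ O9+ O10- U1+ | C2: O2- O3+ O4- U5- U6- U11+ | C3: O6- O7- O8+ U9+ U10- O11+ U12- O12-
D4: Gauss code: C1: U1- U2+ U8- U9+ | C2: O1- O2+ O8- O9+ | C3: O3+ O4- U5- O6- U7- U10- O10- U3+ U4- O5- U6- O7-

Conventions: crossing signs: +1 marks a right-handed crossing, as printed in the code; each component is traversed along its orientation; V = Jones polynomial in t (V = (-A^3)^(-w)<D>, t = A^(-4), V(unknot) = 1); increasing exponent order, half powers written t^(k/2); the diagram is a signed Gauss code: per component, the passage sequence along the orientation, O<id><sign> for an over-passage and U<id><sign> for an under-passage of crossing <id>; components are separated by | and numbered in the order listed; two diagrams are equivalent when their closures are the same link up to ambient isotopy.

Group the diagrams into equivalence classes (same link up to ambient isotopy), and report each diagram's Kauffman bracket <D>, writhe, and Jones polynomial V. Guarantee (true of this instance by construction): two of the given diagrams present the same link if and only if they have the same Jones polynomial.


classes: {D1, D3} | {D2, D4}
V(D1) = t^-3 + t^-2 + t^-1 + 1  [10 crossings, <D> = A^-6 + A^-2 + A^2 + A^6, w = -2]
D2 (bracket A^-12 + 2A^-8 + 2A^-4 + 1 - A^4 - A^8; 10 crossings at w = -4): V = -t^-5 - t^-4 + t^-3 + 2t^-2 + 2t^-1 + 1
D3 (bracket A^-6 + A^-2 + A^2 + A^6; 12 crossings at w = -2): V = t^-3 + t^-2 + t^-1 + 1
V(D4) = -t^-5 - t^-4 + t^-3 + 2t^-2 + 2t^-1 + 1  (w -4, c 10, <D> = A^-12 + 2A^-8 + 2A^-4 + 1 - A^4 - A^8)
note: V(t) takes 2 values over 4 diagrams, fixing the grouping


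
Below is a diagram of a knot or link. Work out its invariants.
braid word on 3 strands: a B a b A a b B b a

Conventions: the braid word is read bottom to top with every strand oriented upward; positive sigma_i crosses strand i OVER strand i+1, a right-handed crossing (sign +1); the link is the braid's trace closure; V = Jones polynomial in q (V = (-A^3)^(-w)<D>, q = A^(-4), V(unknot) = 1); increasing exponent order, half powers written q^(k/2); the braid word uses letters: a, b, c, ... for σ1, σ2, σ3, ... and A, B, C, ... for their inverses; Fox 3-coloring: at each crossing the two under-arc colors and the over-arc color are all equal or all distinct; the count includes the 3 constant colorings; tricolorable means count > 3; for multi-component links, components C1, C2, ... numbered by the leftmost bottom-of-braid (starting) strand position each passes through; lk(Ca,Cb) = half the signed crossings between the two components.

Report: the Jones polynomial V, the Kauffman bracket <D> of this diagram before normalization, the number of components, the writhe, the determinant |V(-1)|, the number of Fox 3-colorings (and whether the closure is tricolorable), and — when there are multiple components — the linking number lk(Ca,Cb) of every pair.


V(q) = q - q^2 + 2q^3 - q^4 + q^5 - q^6
bracket: -A^-12 + A^-8 - A^-4 + 2 - A^4 + A^8, w = +4
1 component, writhe +4, over 10 crossings
det 7, colorings 3 of 3^10 — not tricolorable
observation: inverse pairs cancel, leaving σ1 σ2⁻¹ σ1 σ2 σ2 σ1


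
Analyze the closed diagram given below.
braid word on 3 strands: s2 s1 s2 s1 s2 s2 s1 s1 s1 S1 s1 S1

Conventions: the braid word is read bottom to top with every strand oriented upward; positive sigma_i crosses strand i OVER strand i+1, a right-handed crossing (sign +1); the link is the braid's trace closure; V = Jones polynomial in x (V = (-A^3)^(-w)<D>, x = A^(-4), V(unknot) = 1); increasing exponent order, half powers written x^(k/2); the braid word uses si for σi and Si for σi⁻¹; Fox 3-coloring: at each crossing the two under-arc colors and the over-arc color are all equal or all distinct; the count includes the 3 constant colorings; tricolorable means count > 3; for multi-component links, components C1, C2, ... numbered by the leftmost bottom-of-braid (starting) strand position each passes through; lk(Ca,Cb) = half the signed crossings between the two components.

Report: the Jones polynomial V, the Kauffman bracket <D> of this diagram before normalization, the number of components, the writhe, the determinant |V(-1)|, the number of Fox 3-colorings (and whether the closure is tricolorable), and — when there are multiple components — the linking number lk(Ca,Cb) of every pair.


V = x^3 + x^5 - x^8
<D> = -A^-8 + A^4 + A^12 (w = +8)
1 component over 12 crossings, w = +8
9 Fox colorings among 3^12, |V(-1)| = 3: tricolorable
why: |V(-1)| = 3: so tricolorable, since 3 divides 3


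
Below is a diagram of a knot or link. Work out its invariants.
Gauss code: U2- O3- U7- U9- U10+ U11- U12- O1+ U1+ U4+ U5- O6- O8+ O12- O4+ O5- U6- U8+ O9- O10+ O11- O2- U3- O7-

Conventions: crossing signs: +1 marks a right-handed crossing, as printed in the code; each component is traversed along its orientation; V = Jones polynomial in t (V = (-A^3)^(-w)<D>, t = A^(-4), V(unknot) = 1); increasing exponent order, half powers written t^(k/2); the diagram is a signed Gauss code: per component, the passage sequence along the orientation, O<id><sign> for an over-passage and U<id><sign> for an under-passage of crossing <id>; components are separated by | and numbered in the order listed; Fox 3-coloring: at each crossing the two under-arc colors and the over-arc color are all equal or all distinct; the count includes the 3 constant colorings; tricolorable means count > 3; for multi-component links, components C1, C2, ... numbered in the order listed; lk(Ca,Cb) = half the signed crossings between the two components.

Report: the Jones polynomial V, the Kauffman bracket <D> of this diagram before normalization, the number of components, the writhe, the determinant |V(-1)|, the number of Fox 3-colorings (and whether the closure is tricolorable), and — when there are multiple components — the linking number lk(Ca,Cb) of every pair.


V = -t^-4 + t^-3 + t^-1
<D> = A^-8 + 1 - A^4 (w = -4)
1 component over 12 crossings, w = -4
9 Fox colorings among 3^12, |V(-1)| = 3: tricolorable
why: the span of V is 3, forcing >= 3 crossings in any diagram


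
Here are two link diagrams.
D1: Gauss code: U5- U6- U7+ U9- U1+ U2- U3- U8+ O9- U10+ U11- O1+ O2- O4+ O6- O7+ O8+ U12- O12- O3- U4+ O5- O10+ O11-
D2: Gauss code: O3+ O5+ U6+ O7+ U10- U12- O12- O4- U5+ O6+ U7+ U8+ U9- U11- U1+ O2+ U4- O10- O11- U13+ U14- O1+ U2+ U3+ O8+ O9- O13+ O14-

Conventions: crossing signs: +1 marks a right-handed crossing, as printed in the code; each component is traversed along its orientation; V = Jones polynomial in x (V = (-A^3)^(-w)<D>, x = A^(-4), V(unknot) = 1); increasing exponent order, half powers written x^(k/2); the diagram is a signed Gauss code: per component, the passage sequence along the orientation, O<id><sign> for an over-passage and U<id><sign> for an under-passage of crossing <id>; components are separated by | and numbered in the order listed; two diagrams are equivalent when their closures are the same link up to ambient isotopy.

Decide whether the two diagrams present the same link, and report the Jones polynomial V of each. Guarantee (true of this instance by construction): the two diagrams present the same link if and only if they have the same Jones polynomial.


same link: no
V(D1) = 1  [12 crossings, <D> = A^-6, w = -2]
D2 (bracket A^-14 - 2A^-10 + 2A^-6 - 2A^-2 + 2A^2 - A^6 + A^10; 14 crossings at w = +2): V = x^-1 - 1 + 2x - 2x^2 + 2x^3 - 2x^4 + x^5
note: 2 classes among 2 diagrams; unequal V(x) rules out equality


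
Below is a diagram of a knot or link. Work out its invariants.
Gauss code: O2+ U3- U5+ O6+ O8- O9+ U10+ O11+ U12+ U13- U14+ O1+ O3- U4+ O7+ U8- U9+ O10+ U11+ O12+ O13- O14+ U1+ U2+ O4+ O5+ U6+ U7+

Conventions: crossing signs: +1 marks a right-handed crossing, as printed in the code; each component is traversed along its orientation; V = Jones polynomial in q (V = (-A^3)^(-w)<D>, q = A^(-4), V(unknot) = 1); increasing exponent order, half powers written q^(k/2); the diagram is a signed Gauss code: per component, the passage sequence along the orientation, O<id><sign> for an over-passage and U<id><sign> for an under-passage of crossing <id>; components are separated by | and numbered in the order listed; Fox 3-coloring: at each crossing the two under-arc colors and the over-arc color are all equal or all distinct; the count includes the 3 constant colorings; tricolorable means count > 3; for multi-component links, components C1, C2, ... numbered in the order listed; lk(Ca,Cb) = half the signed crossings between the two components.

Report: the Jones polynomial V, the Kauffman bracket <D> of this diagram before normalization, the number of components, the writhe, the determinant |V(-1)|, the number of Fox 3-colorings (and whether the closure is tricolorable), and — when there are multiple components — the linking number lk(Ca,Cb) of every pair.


V = q^3 + q^5 - q^8
<D> = -A^-8 + A^4 + A^12 (w = +8)
1 component over 14 crossings, w = +8
9 Fox colorings among 3^14, |V(-1)| = 3: tricolorable
why: |V(-1)| = 3: so tricolorable, since 3 divides 3


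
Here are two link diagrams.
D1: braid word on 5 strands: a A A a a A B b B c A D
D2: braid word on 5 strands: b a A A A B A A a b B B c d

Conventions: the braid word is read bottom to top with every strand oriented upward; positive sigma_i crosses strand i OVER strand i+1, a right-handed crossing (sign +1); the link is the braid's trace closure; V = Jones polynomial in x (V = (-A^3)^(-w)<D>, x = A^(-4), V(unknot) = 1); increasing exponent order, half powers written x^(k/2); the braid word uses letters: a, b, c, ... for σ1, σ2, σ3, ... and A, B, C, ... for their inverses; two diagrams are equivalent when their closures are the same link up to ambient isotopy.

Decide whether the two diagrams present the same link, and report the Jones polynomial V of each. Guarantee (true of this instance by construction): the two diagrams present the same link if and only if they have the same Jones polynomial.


same link: no
V(D1) = 1  [12 crossings, <D> = A^-6, w = -2]
D2 (bracket A^-2 + A^6 - A^10; 14 crossings at w = -2): V = -x^-4 + x^-3 + x^-1
note: comparing 2 Jones polynomials yields 2 groups
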